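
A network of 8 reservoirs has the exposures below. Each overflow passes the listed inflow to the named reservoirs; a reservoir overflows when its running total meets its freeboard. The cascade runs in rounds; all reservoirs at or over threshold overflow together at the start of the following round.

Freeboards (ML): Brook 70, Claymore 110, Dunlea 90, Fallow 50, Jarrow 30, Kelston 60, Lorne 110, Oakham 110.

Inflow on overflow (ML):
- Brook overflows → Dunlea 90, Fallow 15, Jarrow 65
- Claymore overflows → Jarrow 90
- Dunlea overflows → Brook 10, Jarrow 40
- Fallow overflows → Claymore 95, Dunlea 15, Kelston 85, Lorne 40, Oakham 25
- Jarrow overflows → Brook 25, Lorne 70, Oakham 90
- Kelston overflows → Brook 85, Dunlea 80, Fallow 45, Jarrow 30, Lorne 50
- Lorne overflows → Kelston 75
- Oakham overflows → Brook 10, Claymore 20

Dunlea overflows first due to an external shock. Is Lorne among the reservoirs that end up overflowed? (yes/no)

no

Round 1 — Dunlea overflows (initial).
  Brook: +10 → 10 < 70
  Jarrow: +40 → 40 ≥ 30
Round 2 — Jarrow overflows.
  Brook: +25 → 35 < 70
  Lorne: +70 → 70 < 110
  Oakham: +90 → 90 < 110
No further overflows.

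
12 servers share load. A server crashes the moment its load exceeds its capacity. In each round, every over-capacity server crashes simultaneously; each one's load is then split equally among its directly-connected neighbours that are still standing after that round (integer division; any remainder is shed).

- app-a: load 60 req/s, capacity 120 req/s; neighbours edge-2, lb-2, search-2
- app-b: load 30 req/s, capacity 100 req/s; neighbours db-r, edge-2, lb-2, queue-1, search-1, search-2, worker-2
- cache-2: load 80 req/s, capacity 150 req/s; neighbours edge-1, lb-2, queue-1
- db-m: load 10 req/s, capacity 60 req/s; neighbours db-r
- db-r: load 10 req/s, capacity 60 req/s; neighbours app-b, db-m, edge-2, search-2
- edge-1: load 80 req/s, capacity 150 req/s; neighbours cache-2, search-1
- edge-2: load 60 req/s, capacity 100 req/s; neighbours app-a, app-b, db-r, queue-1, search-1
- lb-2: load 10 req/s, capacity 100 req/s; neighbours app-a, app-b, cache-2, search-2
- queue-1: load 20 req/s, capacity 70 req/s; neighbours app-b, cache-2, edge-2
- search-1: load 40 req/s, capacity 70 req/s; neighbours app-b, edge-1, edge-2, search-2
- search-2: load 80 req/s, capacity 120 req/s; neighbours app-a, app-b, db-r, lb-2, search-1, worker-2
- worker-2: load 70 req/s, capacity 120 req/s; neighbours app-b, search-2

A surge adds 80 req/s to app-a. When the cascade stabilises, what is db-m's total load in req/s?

40

Round 1 — app-a at 140 > 120. app-a crashes.
  app-a sheds 140 req/s to edge-2, lb-2, search-2: 46 each (2 lost).
    edge-2: 60+46 = 106 > 100
    lb-2: 10+46 = 56 ≤ 100
    search-2: 80+46 = 126 > 120
Round 2 — edge-2, search-2 crash.
  edge-2 sheds 106 req/s to app-b, db-r, queue-1, search-1: 26 each (2 lost).
    app-b: 30+26 = 56 ≤ 100
    db-r: 10+26 = 36 ≤ 60
    queue-1: 20+26 = 46 ≤ 70
    search-1: 40+26 = 66 ≤ 70
  search-2 sheds 126 req/s to app-b, db-r, lb-2, search-1, worker-2: 25 each (1 lost).
    app-b: 56+25 = 81 ≤ 100
    db-r: 36+25 = 61 > 60
    lb-2: 56+25 = 81 ≤ 100
    search-1: 66+25 = 91 > 70
    worker-2: 70+25 = 95 ≤ 120
Round 3 — db-r, search-1 crash.
  db-r sheds 61 req/s to app-b, db-m: 30 each (1 lost).
    app-b: 81+30 = 111 > 100
    db-m: 10+30 = 40 ≤ 60
  search-1 sheds 91 req/s to app-b, edge-1: 45 each (1 lost).
    app-b: 111+45 = 156 > 100
    edge-1: 80+45 = 125 ≤ 150
Round 4 — app-b crashes.
  app-b sheds 156 req/s to lb-2, queue-1, worker-2: 52 each.
    lb-2: 81+52 = 133 > 100
    queue-1: 46+52 = 98 > 70
    worker-2: 95+52 = 147 > 120
Round 5 — lb-2, queue-1, worker-2 crash.
  lb-2 sheds 133 req/s to cache-2: 133 each.
    cache-2: 80+133 = 213 > 150
  queue-1 sheds 98 req/s to cache-2: 98 each.
    cache-2: 213+98 = 311 > 150
  worker-2 sheds 147 req/s: no online neighbours, lost.
Round 6 — cache-2 crashes.
  cache-2 sheds 311 req/s to edge-1: 311 each.
    edge-1: 125+311 = 436 > 150
Round 7 — edge-1 crashes.
  edge-1 sheds 436 req/s: no online neighbours, lost.
No further crashes.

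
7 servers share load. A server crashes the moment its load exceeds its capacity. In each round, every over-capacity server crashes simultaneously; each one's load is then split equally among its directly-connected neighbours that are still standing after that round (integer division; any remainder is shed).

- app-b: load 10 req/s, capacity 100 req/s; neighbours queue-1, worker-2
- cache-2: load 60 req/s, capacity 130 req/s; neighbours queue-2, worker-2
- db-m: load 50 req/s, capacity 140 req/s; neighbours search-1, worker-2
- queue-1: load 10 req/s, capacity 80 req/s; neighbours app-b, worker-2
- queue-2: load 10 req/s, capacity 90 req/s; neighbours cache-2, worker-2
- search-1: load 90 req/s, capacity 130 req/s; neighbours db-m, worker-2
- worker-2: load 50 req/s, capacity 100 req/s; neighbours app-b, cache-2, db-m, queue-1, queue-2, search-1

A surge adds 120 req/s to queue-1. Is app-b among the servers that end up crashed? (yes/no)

no

Round 1 — queue-1 at 130 > 80. queue-1 crashes.
  queue-1 sheds 130 req/s to app-b, worker-2: 65 each.
    app-b: 10+65 = 75 ≤ 100
    worker-2: 50+65 = 115 > 100
Round 2 — worker-2 crashes.
  worker-2 sheds 115 req/s to app-b, cache-2, db-m, queue-2, search-1: 23 each.
    app-b: 75+23 = 98 ≤ 100
    cache-2: 60+23 = 83 ≤ 130
    db-m: 50+23 = 73 ≤ 140
    queue-2: 10+23 = 33 ≤ 90
    search-1: 90+23 = 113 ≤ 130
No further crashes.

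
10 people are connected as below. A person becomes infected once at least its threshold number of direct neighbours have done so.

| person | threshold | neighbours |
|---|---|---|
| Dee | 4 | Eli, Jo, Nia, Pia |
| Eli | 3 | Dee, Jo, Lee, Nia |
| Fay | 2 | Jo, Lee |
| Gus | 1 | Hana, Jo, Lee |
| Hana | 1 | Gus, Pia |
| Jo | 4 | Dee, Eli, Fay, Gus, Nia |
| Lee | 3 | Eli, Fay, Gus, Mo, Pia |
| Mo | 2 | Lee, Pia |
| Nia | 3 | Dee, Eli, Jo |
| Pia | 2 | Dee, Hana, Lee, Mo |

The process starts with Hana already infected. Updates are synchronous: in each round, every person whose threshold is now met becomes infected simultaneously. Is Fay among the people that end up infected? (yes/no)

Round 1 — Hana becomes infected (initial).
Round 2 — checking thresholds:
  Gus: 1 of 3 neighbours ≥ 1, becomes infected.
  Pia: 1 of 4 neighbours < 2, below threshold.
Round 3 — no new infections; cascade stops.

no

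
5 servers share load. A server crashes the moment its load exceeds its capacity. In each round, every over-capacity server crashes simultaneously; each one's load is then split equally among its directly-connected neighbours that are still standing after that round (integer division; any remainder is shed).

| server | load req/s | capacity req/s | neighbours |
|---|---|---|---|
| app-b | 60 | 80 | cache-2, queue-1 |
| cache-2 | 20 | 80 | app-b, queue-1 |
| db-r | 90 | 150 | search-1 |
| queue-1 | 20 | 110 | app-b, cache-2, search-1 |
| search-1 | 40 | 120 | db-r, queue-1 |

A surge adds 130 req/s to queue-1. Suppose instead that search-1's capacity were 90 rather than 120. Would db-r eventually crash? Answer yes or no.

no

With search-1's capacity at 90:
Round 1 — queue-1 at 150 > 110. queue-1 crashes.
  queue-1 sheds 150 req/s to app-b, cache-2, search-1: 50 each.
    app-b: 60+50 = 110 > 80
    cache-2: 20+50 = 70 ≤ 80
    search-1: 40+50 = 90 ≤ 90
Round 2 — app-b crashes.
  app-b sheds 110 req/s to cache-2: 110 each.
    cache-2: 70+110 = 180 > 80
Round 3 — cache-2 crashes.
  cache-2 sheds 180 req/s: no online neighbours, lost.
No further crashes.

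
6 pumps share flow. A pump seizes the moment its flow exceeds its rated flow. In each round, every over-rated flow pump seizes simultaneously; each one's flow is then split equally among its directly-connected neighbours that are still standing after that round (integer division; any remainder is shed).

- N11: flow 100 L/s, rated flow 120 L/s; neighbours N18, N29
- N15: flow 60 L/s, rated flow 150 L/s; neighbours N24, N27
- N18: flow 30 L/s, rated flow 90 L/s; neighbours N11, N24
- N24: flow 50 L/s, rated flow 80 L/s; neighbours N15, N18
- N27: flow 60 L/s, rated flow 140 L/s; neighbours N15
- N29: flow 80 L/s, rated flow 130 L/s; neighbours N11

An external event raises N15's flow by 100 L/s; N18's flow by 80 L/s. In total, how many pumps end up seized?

5

Round 1 — N15 at 160 > 150; N18 at 110 > 90. N15, N18 seize.
  N15 sheds 160 L/s to N24, N27: 80 each.
    N24: 50+80 = 130 > 80
    N27: 60+80 = 140 ≤ 140
  N18 sheds 110 L/s to N11, N24: 55 each.
    N11: 100+55 = 155 > 120
    N24: 130+55 = 185 > 80
Round 2 — N11, N24 seize.
  N11 sheds 155 L/s to N29: 155 each.
    N29: 80+155 = 235 > 130
  N24 sheds 185 L/s: no online neighbours, lost.
Round 3 — N29 seizes.
  N29 sheds 235 L/s: no online neighbours, lost.
No further seizures.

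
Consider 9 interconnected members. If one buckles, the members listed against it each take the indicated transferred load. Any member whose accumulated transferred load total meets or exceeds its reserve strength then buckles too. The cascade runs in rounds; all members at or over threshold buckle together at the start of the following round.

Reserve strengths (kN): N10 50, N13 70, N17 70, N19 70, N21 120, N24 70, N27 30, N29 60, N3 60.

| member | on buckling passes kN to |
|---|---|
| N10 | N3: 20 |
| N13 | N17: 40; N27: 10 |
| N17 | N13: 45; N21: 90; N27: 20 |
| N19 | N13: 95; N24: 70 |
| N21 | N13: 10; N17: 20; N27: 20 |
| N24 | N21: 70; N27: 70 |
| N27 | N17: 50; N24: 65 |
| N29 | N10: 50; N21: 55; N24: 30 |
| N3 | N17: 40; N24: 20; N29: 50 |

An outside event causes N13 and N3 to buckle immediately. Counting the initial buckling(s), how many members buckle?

Round 1 — N13, N3 buckle (initial).
  N17: +40+40 → 80 ≥ 70
  N24: +20 → 20 < 70
  N27: +10 → 10 < 30
  N29: +50 → 50 < 60
Round 2 — N17 buckles.
  N21: +90 → 90 < 120
  N27: +20 → 30 ≥ 30
Round 3 — N27 buckles.
  N24: +65 → 85 ≥ 70
Round 4 — N24 buckles.
  N21: +70 → 160 ≥ 120
Round 5 — N21 buckles.
No further bucklings.

6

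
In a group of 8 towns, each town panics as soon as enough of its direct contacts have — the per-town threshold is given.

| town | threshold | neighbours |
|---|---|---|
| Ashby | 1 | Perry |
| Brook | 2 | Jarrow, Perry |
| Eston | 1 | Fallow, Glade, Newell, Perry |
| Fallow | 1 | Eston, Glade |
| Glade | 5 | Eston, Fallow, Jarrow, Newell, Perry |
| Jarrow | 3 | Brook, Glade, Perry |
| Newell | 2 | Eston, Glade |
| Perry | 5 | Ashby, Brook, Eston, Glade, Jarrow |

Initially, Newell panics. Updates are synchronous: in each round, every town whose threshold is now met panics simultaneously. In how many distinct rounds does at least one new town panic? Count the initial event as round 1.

3

Round 1 — Newell panics (initial).
Round 2 — checking thresholds:
  Eston: 1 of 4 neighbours ≥ 1, panics.
  Glade: 1 of 5 neighbours < 5, holds.
Round 3 — checking thresholds:
  Fallow: 1 of 2 neighbours ≥ 1, panics.
  Glade: 2 of 5 neighbours < 5, holds.
  Perry: 1 of 5 neighbours < 5, holds.
Round 4 — no new panics; cascade stops.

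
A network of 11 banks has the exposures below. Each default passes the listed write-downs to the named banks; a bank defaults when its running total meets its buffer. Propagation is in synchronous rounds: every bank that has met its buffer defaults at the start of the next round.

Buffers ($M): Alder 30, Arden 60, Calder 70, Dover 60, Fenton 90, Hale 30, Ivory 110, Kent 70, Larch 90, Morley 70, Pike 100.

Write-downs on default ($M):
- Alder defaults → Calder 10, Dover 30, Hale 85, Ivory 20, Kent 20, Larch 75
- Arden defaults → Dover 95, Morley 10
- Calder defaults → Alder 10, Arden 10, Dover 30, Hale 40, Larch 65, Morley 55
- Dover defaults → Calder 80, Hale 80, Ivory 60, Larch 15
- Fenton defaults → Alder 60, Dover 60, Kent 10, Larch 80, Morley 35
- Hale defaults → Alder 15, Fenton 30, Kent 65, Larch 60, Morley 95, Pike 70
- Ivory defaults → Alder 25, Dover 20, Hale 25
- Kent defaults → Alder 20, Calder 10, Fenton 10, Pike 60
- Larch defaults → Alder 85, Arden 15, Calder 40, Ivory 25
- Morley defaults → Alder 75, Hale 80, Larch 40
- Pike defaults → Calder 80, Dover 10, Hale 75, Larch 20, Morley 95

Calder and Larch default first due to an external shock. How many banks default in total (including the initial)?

Round 1 — Calder, Larch default (initial).
  Alder: +10+85 → 95 ≥ 30
  Arden: +10+15 → 25 < 60
  Dover: +30 → 30 < 60
  Hale: +40 → 40 ≥ 30
  Ivory: +25 → 25 < 110
  Morley: +55 → 55 < 70
Round 2 — Alder, Hale default.
  Dover: +30 → 60 ≥ 60
  Fenton: +30 → 30 < 90
  Ivory: +20 → 45 < 110
  Kent: +20+65 → 85 ≥ 70
  Morley: +95 → 150 ≥ 70
  Pike: +70 → 70 < 100
Round 3 — Dover, Kent, Morley default.
  Fenton: +10 → 40 < 90
  Ivory: +60 → 105 < 110
  Pike: +60 → 130 ≥ 100
Round 4 — Pike defaults.
No further defaults.

8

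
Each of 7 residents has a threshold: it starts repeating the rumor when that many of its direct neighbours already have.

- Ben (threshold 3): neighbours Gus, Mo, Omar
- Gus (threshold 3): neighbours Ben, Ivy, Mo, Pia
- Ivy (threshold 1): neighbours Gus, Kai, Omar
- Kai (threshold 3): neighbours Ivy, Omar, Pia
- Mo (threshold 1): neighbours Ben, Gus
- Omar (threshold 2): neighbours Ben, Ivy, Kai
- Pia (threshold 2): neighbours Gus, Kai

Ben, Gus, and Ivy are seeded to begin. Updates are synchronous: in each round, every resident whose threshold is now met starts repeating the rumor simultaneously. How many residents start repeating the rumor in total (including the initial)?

5

Round 1 — Ben, Gus, Ivy start repeating the rumor (initial).
Round 2 — checking thresholds:
  Kai: 1 of 3 neighbours < 3, not yet.
  Mo: 2 of 2 neighbours ≥ 1, starts repeating the rumor.
  Omar: 2 of 3 neighbours ≥ 2, starts repeating the rumor.
  Pia: 1 of 2 neighbours < 2, not yet.
Round 3 — no new spreads; cascade stops.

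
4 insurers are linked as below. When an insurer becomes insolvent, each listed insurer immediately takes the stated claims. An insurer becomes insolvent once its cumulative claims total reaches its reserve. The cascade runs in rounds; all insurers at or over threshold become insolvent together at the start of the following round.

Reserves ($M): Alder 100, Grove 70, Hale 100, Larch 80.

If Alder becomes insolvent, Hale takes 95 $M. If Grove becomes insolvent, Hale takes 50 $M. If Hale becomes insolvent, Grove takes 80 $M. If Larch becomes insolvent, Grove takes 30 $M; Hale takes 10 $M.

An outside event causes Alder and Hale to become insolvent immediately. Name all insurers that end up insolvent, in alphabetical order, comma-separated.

Alder, Grove, Hale

Round 1 — Alder, Hale become insolvent (initial).
  Grove: +80 → 80 ≥ 70
Round 2 — Grove becomes insolvent.
No further insolvencies.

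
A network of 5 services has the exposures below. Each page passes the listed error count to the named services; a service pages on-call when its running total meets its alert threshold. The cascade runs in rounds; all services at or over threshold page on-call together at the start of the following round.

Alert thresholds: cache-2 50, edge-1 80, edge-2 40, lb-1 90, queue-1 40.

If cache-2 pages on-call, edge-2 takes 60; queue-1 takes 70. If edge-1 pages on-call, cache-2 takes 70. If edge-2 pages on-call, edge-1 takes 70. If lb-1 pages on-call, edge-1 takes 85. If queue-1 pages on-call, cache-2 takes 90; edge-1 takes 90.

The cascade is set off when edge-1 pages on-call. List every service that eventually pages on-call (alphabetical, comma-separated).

Round 1 — edge-1 pages on-call (initial).
  cache-2: +70 → 70 ≥ 50
Round 2 — cache-2 pages on-call.
  edge-2: +60 → 60 ≥ 40
  queue-1: +70 → 70 ≥ 40
Round 3 — edge-2, queue-1 page on-call.
No further pages.

cache-2, edge-1, edge-2, queue-1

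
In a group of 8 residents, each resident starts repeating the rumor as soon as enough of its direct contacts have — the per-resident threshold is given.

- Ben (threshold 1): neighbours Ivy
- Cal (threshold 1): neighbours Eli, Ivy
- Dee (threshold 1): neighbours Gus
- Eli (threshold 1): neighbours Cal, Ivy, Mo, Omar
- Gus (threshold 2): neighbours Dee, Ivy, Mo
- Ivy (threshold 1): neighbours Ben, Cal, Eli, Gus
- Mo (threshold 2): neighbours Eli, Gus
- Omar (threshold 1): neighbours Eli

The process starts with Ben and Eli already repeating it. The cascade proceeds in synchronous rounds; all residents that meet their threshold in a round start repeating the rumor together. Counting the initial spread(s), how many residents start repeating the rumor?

5

Round 1 — Ben, Eli start repeating the rumor (initial).
Round 2 — checking thresholds:
  Cal: 1 of 2 neighbours ≥ 1, starts repeating the rumor.
  Ivy: 2 of 4 neighbours ≥ 1, starts repeating the rumor.
  Mo: 1 of 2 neighbours < 2, not yet.
  Omar: 1 of 1 neighbours ≥ 1, starts repeating the rumor.
Round 3 — no new spreads; cascade stops.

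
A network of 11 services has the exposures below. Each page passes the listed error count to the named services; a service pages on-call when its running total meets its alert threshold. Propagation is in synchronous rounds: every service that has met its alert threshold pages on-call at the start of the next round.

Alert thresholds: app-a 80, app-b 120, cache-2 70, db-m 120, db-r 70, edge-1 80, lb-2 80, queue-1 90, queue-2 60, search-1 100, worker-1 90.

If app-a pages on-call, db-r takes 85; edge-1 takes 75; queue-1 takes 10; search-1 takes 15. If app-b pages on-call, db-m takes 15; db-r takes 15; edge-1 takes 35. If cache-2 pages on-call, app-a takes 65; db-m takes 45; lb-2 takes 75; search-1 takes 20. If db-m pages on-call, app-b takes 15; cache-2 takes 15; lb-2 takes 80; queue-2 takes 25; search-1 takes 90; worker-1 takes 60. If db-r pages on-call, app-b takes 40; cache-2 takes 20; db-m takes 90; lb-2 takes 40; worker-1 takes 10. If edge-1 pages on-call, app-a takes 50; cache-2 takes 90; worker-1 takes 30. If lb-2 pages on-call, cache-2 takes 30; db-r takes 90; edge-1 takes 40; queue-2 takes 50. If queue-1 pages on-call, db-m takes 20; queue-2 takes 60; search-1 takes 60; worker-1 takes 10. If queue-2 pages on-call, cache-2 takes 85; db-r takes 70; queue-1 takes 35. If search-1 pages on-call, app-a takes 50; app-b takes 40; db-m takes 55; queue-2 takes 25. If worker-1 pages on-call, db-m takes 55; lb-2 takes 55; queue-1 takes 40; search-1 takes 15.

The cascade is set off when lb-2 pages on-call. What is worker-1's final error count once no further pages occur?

10

Round 1 — lb-2 pages on-call (initial).
  cache-2: +30 → 30 < 70
  db-r: +90 → 90 ≥ 70
  edge-1: +40 → 40 < 80
  queue-2: +50 → 50 < 60
Round 2 — db-r pages on-call.
  app-b: +40 → 40 < 120
  cache-2: +20 → 50 < 70
  db-m: +90 → 90 < 120
  worker-1: +10 → 10 < 90
No further pages.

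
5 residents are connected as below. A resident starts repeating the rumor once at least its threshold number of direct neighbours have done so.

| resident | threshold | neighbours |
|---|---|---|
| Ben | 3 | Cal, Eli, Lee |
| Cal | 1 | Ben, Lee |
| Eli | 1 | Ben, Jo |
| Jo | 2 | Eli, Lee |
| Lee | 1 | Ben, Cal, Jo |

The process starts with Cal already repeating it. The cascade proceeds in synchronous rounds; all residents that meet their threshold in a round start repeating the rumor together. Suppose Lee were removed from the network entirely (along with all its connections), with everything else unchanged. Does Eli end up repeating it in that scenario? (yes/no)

With Lee removed:
Round 1 — Cal starts repeating the rumor (initial).
Round 2 — no new spreads; cascade stops.

no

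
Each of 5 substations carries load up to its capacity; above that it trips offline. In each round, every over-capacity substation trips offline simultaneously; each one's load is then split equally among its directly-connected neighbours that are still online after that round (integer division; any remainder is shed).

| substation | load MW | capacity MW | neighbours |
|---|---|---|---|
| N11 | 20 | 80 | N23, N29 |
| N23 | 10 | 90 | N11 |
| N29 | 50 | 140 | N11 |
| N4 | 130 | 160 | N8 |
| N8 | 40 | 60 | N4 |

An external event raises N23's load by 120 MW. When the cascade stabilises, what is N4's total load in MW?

130

Round 1 — N23 at 130 > 90. N23 trips offline.
  N23 sheds 130 MW to N11: 130 each.
    N11: 20+130 = 150 > 80
Round 2 — N11 trips offline.
  N11 sheds 150 MW to N29: 150 each.
    N29: 50+150 = 200 > 140
Round 3 — N29 trips offline.
  N29 sheds 200 MW: no online neighbours, lost.
No further trips.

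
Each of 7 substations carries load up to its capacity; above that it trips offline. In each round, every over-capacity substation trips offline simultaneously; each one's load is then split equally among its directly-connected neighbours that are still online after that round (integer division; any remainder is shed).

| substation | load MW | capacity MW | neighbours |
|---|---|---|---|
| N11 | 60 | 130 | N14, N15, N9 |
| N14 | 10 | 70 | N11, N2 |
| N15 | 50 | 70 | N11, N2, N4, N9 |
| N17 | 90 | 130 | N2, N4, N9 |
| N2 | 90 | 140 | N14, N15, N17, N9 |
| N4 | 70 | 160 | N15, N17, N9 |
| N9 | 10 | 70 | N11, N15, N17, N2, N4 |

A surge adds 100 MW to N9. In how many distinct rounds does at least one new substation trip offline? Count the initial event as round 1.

Round 1 — N9 at 110 > 70. N9 trips offline.
  N9 sheds 110 MW to N11, N15, N17, N2, N4: 22 each.
    N11: 60+22 = 82 ≤ 130
    N15: 50+22 = 72 > 70
    N17: 90+22 = 112 ≤ 130
    N2: 90+22 = 112 ≤ 140
    N4: 70+22 = 92 ≤ 160
Round 2 — N15 trips offline.
  N15 sheds 72 MW to N11, N2, N4: 24 each.
    N11: 82+24 = 106 ≤ 130
    N2: 112+24 = 136 ≤ 140
    N4: 92+24 = 116 ≤ 160
No further trips.

2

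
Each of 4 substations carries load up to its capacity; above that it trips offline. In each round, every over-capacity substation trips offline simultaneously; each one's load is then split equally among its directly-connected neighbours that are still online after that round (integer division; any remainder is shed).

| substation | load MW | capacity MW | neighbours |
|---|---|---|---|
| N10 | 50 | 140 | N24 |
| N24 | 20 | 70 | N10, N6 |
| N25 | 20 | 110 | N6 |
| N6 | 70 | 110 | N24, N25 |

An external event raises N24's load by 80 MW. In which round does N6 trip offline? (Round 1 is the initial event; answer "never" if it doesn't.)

2

Round 1 — N24 at 100 > 70. N24 trips offline.
  N24 sheds 100 MW to N10, N6: 50 each.
    N10: 50+50 = 100 ≤ 140
    N6: 70+50 = 120 > 110
Round 2 — N6 trips offline.
  N6 sheds 120 MW to N25: 120 each.
    N25: 20+120 = 140 > 110
Round 3 — N25 trips offline.
  N25 sheds 140 MW: no online neighbours, lost.
No further trips.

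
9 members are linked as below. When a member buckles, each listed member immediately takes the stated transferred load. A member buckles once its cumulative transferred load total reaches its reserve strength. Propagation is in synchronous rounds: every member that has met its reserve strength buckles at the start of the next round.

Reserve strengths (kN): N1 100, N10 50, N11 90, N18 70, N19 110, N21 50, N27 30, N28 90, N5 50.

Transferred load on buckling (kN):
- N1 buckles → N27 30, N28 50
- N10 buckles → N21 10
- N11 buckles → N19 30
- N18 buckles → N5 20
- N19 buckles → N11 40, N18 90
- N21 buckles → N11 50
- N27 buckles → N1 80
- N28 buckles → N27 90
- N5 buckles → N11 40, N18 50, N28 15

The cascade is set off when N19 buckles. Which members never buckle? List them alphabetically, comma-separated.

Round 1 — N19 buckles (initial).
  N11: +40 → 40 < 90
  N18: +90 → 90 ≥ 70
Round 2 — N18 buckles.
  N5: +20 → 20 < 50
No further bucklings.

N1, N10, N11, N21, N27, N28, N5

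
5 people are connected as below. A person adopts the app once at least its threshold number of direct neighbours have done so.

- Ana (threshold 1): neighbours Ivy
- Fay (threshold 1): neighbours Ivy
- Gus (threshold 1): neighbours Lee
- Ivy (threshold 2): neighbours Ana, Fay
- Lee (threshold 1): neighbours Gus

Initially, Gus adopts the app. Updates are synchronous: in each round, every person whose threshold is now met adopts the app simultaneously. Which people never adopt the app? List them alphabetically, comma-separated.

Round 1 — Gus adopts the app (initial).
Round 2 — checking thresholds:
  Lee: 1 of 1 neighbours ≥ 1, adopts the app.
Round 3 — no new adoptions; cascade stops.

Ana, Fay, Ivy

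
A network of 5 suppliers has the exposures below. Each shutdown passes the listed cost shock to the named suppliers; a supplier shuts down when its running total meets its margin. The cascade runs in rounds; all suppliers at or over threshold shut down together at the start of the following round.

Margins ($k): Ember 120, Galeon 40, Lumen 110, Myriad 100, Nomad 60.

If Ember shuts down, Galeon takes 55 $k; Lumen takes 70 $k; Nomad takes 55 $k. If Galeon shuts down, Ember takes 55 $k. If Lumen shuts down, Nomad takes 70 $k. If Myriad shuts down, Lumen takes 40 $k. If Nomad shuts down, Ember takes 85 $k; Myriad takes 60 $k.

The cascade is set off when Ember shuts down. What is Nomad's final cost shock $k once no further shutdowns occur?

55

Round 1 — Ember shuts down (initial).
  Galeon: +55 → 55 ≥ 40
  Lumen: +70 → 70 < 110
  Nomad: +55 → 55 < 60
Round 2 — Galeon shuts down.
No further shutdowns.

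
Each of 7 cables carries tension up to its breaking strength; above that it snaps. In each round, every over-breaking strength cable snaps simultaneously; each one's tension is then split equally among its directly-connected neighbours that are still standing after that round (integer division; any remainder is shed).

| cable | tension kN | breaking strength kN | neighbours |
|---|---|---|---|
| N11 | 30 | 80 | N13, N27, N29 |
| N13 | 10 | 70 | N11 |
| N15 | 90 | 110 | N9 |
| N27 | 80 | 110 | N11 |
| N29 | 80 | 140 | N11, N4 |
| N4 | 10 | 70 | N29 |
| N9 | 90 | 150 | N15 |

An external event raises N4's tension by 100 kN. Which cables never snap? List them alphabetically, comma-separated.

Round 1 — N4 at 110 > 70. N4 snaps.
  N4 sheds 110 kN to N29: 110 each.
    N29: 80+110 = 190 > 140
Round 2 — N29 snaps.
  N29 sheds 190 kN to N11: 190 each.
    N11: 30+190 = 220 > 80
Round 3 — N11 snaps.
  N11 sheds 220 kN to N13, N27: 110 each.
    N13: 10+110 = 120 > 70
    N27: 80+110 = 190 > 110
Round 4 — N13, N27 snap.
  N13 sheds 120 kN: no online neighbours, lost.
  N27 sheds 190 kN: no online neighbours, lost.
No further breaks.

N15, N9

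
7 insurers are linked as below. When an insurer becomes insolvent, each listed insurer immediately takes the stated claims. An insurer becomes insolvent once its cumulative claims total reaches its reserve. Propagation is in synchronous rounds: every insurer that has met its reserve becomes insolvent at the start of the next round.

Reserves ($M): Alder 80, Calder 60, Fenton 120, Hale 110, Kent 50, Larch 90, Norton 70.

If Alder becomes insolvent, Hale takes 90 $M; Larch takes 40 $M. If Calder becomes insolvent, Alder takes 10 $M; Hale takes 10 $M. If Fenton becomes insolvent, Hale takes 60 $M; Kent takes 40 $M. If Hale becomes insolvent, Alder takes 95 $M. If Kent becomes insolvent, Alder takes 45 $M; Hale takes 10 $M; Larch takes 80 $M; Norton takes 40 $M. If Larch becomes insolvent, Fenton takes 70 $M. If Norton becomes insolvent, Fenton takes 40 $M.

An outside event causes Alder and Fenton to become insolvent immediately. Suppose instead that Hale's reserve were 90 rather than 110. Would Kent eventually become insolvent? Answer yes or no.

no

With Hale's reserve at 90:
Round 1 — Alder, Fenton become insolvent (initial).
  Hale: +90+60 → 150 ≥ 90
  Kent: +40 → 40 < 50
  Larch: +40 → 40 < 90
Round 2 — Hale becomes insolvent.
No further insolvencies.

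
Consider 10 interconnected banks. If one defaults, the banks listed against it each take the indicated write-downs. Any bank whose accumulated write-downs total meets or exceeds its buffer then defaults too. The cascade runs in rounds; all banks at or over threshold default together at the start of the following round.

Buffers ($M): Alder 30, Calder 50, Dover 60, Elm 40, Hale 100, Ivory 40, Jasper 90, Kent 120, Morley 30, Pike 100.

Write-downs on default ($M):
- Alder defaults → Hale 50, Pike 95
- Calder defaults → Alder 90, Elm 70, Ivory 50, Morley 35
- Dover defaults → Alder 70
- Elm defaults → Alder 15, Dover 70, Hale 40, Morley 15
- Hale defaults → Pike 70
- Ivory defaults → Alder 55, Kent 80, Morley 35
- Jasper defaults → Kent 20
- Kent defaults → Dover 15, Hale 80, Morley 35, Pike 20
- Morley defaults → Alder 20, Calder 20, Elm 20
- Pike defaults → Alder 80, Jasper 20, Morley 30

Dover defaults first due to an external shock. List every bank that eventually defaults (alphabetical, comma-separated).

Round 1 — Dover defaults (initial).
  Alder: +70 → 70 ≥ 30
Round 2 — Alder defaults.
  Hale: +50 → 50 < 100
  Pike: +95 → 95 < 100
No further defaults.

Alder, Dover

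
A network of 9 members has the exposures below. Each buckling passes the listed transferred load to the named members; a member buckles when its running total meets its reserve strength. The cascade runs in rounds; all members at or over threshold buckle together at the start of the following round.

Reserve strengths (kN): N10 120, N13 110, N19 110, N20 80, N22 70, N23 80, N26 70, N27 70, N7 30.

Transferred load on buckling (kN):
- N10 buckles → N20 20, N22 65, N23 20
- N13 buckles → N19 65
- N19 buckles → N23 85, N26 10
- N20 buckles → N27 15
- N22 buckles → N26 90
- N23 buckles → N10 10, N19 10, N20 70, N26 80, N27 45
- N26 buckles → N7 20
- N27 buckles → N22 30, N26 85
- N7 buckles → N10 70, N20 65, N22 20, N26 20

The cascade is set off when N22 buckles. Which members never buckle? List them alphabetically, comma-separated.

Round 1 — N22 buckles (initial).
  N26: +90 → 90 ≥ 70
Round 2 — N26 buckles.
  N7: +20 → 20 < 30
No further bucklings.

N10, N13, N19, N20, N23, N27, N7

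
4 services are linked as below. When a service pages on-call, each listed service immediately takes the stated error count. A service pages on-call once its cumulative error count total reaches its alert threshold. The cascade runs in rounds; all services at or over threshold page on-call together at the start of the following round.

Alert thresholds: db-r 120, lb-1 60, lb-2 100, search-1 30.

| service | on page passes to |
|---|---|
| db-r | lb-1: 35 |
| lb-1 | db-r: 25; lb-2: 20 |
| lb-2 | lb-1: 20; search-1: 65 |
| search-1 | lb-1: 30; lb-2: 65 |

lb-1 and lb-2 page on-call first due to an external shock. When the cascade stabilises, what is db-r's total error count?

25

Round 1 — lb-1, lb-2 page on-call (initial).
  db-r: +25 → 25 < 120
  search-1: +65 → 65 ≥ 30
Round 2 — search-1 pages on-call.
No further pages.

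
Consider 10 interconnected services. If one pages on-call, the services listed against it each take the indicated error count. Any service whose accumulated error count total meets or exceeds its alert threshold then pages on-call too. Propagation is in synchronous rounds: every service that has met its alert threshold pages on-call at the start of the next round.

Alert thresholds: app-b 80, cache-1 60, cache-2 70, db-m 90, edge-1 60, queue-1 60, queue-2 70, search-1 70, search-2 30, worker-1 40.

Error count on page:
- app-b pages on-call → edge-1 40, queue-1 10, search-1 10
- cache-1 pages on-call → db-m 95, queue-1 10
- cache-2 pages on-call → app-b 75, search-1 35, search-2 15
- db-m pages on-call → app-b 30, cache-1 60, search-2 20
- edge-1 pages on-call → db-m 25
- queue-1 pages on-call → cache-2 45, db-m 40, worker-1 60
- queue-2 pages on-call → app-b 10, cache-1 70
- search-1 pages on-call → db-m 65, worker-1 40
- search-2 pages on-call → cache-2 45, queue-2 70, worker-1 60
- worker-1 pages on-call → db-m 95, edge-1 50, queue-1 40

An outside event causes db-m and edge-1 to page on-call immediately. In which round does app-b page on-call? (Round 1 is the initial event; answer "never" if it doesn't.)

Round 1 — db-m, edge-1 page on-call (initial).
  app-b: +30 → 30 < 80
  cache-1: +60 → 60 ≥ 60
  search-2: +20 → 20 < 30
Round 2 — cache-1 pages on-call.
  queue-1: +10 → 10 < 60
No further pages.

never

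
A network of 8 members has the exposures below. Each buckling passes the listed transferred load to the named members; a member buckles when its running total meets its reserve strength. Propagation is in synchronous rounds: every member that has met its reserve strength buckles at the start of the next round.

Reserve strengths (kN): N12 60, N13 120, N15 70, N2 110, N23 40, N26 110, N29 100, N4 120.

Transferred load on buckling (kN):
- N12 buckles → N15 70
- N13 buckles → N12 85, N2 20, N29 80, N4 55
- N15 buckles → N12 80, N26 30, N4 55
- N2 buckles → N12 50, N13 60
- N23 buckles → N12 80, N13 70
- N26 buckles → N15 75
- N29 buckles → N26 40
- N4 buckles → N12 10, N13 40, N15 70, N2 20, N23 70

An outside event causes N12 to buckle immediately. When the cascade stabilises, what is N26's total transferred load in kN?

30

Round 1 — N12 buckles (initial).
  N15: +70 → 70 ≥ 70
Round 2 — N15 buckles.
  N26: +30 → 30 < 110
  N4: +55 → 55 < 120
No further bucklings.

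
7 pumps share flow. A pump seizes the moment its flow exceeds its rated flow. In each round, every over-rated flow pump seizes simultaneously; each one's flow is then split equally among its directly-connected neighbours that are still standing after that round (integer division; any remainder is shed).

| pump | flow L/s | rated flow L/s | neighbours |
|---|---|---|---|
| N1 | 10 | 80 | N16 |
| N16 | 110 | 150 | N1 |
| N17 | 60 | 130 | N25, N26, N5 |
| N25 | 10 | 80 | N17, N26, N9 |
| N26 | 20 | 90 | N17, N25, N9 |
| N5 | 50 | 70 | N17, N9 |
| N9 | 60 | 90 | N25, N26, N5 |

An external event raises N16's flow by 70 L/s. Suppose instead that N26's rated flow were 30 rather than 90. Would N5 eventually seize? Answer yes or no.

With N26's rated flow at 30:
Round 1 — N16 at 180 > 150. N16 seizes.
  N16 sheds 180 L/s to N1: 180 each.
    N1: 10+180 = 190 > 80
Round 2 — N1 seizes.
  N1 sheds 190 L/s: no online neighbours, lost.
No further seizures.

no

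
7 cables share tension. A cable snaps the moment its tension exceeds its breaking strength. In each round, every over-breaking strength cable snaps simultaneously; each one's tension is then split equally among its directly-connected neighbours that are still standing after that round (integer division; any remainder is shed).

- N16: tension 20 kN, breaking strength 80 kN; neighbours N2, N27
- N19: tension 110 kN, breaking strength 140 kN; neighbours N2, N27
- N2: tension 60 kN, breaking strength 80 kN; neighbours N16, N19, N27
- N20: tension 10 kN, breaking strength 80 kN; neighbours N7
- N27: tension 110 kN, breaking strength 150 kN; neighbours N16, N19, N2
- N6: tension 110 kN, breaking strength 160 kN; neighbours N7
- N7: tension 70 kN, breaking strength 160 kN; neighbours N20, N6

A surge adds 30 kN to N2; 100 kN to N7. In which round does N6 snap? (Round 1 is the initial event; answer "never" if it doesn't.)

Round 1 — N2 at 90 > 80; N7 at 170 > 160. N2, N7 snap.
  N2 sheds 90 kN to N16, N19, N27: 30 each.
    N16: 20+30 = 50 ≤ 80
    N19: 110+30 = 140 ≤ 140
    N27: 110+30 = 140 ≤ 150
  N7 sheds 170 kN to N20, N6: 85 each.
    N20: 10+85 = 95 > 80
    N6: 110+85 = 195 > 160
Round 2 — N20, N6 snap.
  N20 sheds 95 kN: no online neighbours, lost.
  N6 sheds 195 kN: no online neighbours, lost.
No further breaks.

2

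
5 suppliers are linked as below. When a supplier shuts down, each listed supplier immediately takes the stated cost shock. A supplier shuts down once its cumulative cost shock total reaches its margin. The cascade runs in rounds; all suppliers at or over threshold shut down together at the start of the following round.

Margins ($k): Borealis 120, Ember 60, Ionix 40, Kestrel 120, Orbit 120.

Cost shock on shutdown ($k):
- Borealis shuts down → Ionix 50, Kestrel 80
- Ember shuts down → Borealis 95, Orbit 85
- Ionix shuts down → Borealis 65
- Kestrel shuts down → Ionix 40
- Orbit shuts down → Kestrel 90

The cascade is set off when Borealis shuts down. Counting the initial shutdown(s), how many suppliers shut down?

Round 1 — Borealis shuts down (initial).
  Ionix: +50 → 50 ≥ 40
  Kestrel: +80 → 80 < 120
Round 2 — Ionix shuts down.
No further shutdowns.

2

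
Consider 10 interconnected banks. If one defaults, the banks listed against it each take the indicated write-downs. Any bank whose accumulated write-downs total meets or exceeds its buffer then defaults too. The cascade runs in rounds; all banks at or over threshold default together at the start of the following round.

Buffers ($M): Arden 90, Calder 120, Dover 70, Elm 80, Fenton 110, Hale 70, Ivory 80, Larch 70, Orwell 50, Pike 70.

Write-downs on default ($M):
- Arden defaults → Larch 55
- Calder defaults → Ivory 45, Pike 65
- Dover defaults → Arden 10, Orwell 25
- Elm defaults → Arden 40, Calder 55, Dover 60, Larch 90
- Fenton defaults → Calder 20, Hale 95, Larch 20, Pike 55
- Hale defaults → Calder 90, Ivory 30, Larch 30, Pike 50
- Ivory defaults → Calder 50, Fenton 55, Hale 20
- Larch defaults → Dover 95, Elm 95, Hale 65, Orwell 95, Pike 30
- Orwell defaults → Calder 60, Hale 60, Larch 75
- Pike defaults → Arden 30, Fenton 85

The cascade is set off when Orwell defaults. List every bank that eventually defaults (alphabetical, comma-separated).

Round 1 — Orwell defaults (initial).
  Calder: +60 → 60 < 120
  Hale: +60 → 60 < 70
  Larch: +75 → 75 ≥ 70
Round 2 — Larch defaults.
  Dover: +95 → 95 ≥ 70
  Elm: +95 → 95 ≥ 80
  Hale: +65 → 125 ≥ 70
  Pike: +30 → 30 < 70
Round 3 — Dover, Elm, Hale default.
  Arden: +10+40 → 50 < 90
  Calder: +55+90 → 205 ≥ 120
  Ivory: +30 → 30 < 80
  Pike: +50 → 80 ≥ 70
Round 4 — Calder, Pike default.
  Arden: +30 → 80 < 90
  Fenton: +85 → 85 < 110
  Ivory: +45 → 75 < 80
No further defaults.

Calder, Dover, Elm, Hale, Larch, Orwell, Pike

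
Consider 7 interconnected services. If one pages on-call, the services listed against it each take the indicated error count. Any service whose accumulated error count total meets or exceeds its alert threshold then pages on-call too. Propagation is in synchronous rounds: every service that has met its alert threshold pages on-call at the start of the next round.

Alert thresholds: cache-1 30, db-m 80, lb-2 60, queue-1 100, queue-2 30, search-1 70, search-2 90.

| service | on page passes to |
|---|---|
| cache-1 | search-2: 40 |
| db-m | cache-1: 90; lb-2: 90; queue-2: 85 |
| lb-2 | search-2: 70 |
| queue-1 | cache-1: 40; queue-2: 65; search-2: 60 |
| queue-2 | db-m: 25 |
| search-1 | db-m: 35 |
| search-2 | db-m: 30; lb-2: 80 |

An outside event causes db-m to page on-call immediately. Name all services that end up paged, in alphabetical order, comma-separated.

cache-1, db-m, lb-2, queue-2, search-2

Round 1 — db-m pages on-call (initial).
  cache-1: +90 → 90 ≥ 30
  lb-2: +90 → 90 ≥ 60
  queue-2: +85 → 85 ≥ 30
Round 2 — cache-1, lb-2, queue-2 page on-call.
  search-2: +40+70 → 110 ≥ 90
Round 3 — search-2 pages on-call.
No further pages.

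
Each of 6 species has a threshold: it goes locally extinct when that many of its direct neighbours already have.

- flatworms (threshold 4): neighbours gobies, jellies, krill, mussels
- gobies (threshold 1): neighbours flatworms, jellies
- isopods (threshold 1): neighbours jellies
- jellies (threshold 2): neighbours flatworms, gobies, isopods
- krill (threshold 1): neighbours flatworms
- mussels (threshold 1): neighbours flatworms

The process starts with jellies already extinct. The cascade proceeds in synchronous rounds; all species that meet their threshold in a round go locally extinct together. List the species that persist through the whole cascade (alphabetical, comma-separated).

Round 1 — jellies goes locally extinct (initial).
Round 2 — checking thresholds:
  flatworms: 1 of 4 neighbours < 4, below threshold.
  gobies: 1 of 2 neighbours ≥ 1, goes locally extinct.
  isopods: 1 of 1 neighbours ≥ 1, goes locally extinct.
Round 3 — no new extinctions; cascade stops.

flatworms, krill, mussels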